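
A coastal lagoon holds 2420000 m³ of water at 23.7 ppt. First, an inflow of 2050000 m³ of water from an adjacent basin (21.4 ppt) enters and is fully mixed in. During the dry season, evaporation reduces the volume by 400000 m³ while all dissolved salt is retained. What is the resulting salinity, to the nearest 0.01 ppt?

After mixing: salt = 2,420,000×23.7 + 2,050,000×21.4 = 101,224,000; volume = 4,470,000 m³
After evaporation: salt unchanged = 101,224,000; volume = 4,470,000 − 400,000 = 4,070,000 m³
S = 101,224,000 / 4,070,000 = 24.8708 ppt

24.87 ppt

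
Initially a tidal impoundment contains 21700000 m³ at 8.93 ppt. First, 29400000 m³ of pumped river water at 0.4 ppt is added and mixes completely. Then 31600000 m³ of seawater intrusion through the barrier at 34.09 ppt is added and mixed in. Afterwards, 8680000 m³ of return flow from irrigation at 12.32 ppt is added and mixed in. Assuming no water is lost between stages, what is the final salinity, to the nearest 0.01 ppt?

Weighted by volume,
Initial salt = 21,700,000×8.93 = 193,781,000
After stage 1: salt = 193,781,000 + 29,400,000×0.4 = 205,541,000; volume = 51,100,000 m³; S = 4.022 ppt
After stage 2: salt = 205,541,000 + 31,600,000×34.09 = 1,282,785,000; volume = 82,700,000 m³; S = 15.511 ppt
After stage 3: salt = 1,282,785,000 + 8,680,000×12.32 = 1,389,722,600; volume = 91,380,000 m³
S = 1,389,722,600 / 91,380,000 = 15.2082 ppt

15.21 ppt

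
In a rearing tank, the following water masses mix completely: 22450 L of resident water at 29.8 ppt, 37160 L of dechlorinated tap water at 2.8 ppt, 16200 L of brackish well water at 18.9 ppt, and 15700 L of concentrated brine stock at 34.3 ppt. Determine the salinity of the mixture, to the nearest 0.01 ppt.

Salt balance:
salt = 22,450×29.8 + 37,160×2.8 + 16,200×18.9 + 15,700×34.3 = 669,010 + 104,048 + 306,180 + 538,510 = 1,617,748
volume = 22,450 + 37,160 + 16,200 + 15,700 = 91,510 L
S = 1,617,748 / 91,510 = 17.6784 ppt

17.68 ppt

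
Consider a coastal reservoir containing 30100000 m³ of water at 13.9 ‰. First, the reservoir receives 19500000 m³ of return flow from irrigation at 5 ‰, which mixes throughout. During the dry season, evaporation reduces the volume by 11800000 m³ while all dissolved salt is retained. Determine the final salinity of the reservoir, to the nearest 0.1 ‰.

After mixing: salt = 30,100,000×13.9 + 19,500,000×5 = 515,890,000; volume = 49,600,000 m³
After evaporation: salt unchanged = 515,890,000; volume = 49,600,000 − 11,800,000 = 37,800,000 m³
S = 515,890,000 / 37,800,000 = 13.6479 ‰

13.6 ‰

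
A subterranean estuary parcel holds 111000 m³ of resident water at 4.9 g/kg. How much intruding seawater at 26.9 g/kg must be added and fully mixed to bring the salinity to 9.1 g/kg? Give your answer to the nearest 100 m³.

26200 m³

Salt balance: 111,000×4.9 + V×26.9 = (111,000+V)×9.1
543,900 + 26.9V = 1,010,100 + 9.1V
466,200 = 17.8V
V = 26,191.01 m³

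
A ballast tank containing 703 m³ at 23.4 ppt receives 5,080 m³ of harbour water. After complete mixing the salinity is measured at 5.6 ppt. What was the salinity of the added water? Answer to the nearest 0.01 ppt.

Salt balance: 703×23.4 + 5,080×S = 5,783×5.6
16,450.2 + 5,080·S = 32,384.8
S = (32,384.8 − 16,450.2) / 5,080 = 3.1367 ppt

3.14 ppt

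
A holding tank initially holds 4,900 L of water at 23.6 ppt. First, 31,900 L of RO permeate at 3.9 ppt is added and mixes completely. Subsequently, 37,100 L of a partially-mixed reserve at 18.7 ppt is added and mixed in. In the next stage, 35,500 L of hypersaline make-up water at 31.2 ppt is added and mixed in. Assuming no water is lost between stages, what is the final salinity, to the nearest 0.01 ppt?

Mass of salt is conserved:
Initial salt = 4,900×23.6 = 115,640
After stage 1: salt = 115,640 + 31,900×3.9 = 240,050; volume = 36,800 L; S = 6.523 ppt
After stage 2: salt = 240,050 + 37,100×18.7 = 933,820; volume = 73,900 L; S = 12.636 ppt
After stage 3: salt = 933,820 + 35,500×31.2 = 2,041,420; volume = 109,400 L
S = 2,041,420 / 109,400 = 18.6601 ppt

18.66 ppt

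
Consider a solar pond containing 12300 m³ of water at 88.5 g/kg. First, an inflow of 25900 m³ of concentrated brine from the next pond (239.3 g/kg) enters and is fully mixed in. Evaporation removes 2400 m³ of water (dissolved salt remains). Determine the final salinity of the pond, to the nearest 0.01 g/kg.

203.53 g/kg

After mixing: salt = 12,300×88.5 + 25,900×239.3 = 7,286,420; volume = 38,200 m³
After evaporation: salt unchanged = 7,286,420; volume = 38,200 − 2,400 = 35,800 m³
S = 7,286,420 / 35,800 = 203.5313 g/kg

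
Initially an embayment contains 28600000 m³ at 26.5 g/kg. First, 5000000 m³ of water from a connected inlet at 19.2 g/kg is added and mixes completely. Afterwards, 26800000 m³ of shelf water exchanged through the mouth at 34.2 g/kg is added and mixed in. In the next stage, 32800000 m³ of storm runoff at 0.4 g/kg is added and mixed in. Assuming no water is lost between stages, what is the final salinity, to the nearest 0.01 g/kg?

19.14 g/kg

Weighted by volume,
Initial salt = 28,600,000×26.5 = 757,900,000
After stage 1: salt = 757,900,000 + 5,000,000×19.2 = 853,900,000; volume = 33,600,000 m³; S = 25.414 g/kg
After stage 2: salt = 853,900,000 + 26,800,000×34.2 = 1,770,460,000; volume = 60,400,000 m³; S = 29.312 g/kg
After stage 3: salt = 1,770,460,000 + 32,800,000×0.4 = 1,783,580,000; volume = 93,200,000 m³
S = 1,783,580,000 / 93,200,000 = 19.1371 g/kg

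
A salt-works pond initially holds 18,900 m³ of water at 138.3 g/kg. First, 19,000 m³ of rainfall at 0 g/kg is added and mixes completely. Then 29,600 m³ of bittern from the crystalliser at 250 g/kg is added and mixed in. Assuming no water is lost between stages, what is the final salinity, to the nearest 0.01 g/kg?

148.35 g/kg

Total salt / total volume:
Initial salt = 18,900×138.3 = 2,613,870
After stage 1: salt = 2,613,870 + 19,000×0 = 2,613,870; volume = 37,900 m³; S = 68.968 g/kg
After stage 2: salt = 2,613,870 + 29,600×250 = 10,013,870; volume = 67,500 m³
S = 10,013,870 / 67,500 = 148.3536 g/kg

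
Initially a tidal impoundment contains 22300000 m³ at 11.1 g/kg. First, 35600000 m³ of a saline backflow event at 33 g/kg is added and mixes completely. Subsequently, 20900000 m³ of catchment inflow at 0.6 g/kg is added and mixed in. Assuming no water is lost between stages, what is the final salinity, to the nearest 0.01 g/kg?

Conserving salt mass:
Initial salt = 22,300,000×11.1 = 247,530,000
After stage 1: salt = 247,530,000 + 35,600,000×33 = 1,422,330,000; volume = 57,900,000 m³; S = 24.565 g/kg
After stage 2: salt = 1,422,330,000 + 20,900,000×0.6 = 1,434,870,000; volume = 78,800,000 m³
S = 1,434,870,000 / 78,800,000 = 18.209 g/kg

18.21 g/kg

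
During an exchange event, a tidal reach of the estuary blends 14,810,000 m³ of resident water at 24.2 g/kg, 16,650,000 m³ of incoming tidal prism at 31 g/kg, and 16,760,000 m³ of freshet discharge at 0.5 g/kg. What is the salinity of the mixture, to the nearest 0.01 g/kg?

18.31 g/kg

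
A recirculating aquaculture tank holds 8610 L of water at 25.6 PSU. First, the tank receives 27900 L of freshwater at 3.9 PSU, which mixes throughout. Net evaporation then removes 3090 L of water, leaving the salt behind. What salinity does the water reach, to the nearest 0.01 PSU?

After mixing: salt = 8,610×25.6 + 27,900×3.9 = 329,226; volume = 36,510 L
After evaporation: salt unchanged = 329,226; volume = 36,510 − 3,090 = 33,420 L
S = 329,226 / 33,420 = 9.8512 PSU

9.85 PSU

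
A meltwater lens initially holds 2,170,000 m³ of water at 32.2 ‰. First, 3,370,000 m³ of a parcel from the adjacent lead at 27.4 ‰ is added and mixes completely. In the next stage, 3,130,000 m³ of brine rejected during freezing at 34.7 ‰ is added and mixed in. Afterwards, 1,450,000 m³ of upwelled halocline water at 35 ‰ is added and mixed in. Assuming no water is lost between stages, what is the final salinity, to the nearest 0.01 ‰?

31.78 ‰

Salt balance:
Initial salt = 2,170,000×32.2 = 69,874,000
After stage 1: salt = 69,874,000 + 3,370,000×27.4 = 162,212,000; volume = 5,540,000 m³; S = 29.28 ‰
After stage 2: salt = 162,212,000 + 3,130,000×34.7 = 270,823,000; volume = 8,670,000 m³; S = 31.237 ‰
After stage 3: salt = 270,823,000 + 1,450,000×35 = 321,573,000; volume = 10,120,000 m³
S = 321,573,000 / 10,120,000 = 31.776 ‰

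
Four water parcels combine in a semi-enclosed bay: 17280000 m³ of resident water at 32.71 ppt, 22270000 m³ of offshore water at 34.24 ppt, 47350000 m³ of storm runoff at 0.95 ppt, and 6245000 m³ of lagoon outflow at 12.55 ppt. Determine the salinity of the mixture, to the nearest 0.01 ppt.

15.58 ppt

Salt balance:
salt = 17,280,000×32.71 + 22,270,000×34.24 + 47,350,000×0.95 + 6,245,000×12.55 = 565,228,800 + 762,524,800 + 44,982,500 + 78,374,750 = 1,451,110,850
volume = 17,280,000 + 22,270,000 + 47,350,000 + 6,245,000 = 93,145,000 m³
S = 1,451,110,850 / 93,145,000 = 15.5791 ppt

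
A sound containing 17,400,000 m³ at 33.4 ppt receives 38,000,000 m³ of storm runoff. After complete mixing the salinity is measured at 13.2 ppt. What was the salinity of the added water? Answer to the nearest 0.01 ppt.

3.95 ppt

Salt balance: 17,400,000×33.4 + 38,000,000×S = 55,400,000×13.2
581,160,000 + 38,000,000·S = 731,280,000
S = (731,280,000 − 581,160,000) / 38,000,000 = 3.9505 ppt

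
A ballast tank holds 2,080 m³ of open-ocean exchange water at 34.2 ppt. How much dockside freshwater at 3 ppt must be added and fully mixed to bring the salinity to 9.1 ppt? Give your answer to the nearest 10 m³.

Salt balance: 2,080×34.2 + V×3 = (2,080+V)×9.1
71,136 + 3V = 18,928 + 9.1V
52,208 = 6.1V
V = 8,558.69 m³

8560 m³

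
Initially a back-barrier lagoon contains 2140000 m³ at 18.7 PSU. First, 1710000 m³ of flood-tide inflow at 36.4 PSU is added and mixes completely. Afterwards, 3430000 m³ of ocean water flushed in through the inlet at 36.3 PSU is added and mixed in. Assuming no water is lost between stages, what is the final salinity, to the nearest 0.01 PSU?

Mass of salt is conserved:
Initial salt = 2,140,000×18.7 = 40,018,000
After stage 1: salt = 40,018,000 + 1,710,000×36.4 = 102,262,000; volume = 3,850,000 m³; S = 26.562 PSU
After stage 2: salt = 102,262,000 + 3,430,000×36.3 = 226,771,000; volume = 7,280,000 m³
S = 226,771,000 / 7,280,000 = 31.1499 PSU

31.15 PSU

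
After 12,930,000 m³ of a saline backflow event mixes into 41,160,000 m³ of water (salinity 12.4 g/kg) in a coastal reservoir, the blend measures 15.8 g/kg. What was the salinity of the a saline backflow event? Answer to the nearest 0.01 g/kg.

26.62 g/kg

Salt balance: 41,160,000×12.4 + 12,930,000×S = 54,090,000×15.8
510,384,000 + 12,930,000·S = 854,622,000
S = (854,622,000 − 510,384,000) / 12,930,000 = 26.6232 g/kg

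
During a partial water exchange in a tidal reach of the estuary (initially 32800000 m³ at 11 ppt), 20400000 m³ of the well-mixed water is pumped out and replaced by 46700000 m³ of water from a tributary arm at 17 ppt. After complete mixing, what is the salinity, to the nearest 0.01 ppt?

Remaining after removal: 12,400,000 m³ at 11 ppt (salt = 136,400,000)
After addition: salt = 136,400,000 + 46,700,000×17 = 930,300,000; volume = 59,100,000 m³
S = 930,300,000 / 59,100,000 = 15.7411 ppt

15.74 ppt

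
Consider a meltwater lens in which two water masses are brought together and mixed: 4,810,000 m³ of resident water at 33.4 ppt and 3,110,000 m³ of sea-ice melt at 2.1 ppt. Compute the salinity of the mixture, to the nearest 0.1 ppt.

Weighted by volume,
salt = 4,810,000×33.4 + 3,110,000×2.1 = 160,654,000 + 6,531,000 = 167,185,000
volume = 4,810,000 + 3,110,000 = 7,920,000 m³
S = 167,185,000 / 7,920,000 = 21.109 ppt

21.1 ppt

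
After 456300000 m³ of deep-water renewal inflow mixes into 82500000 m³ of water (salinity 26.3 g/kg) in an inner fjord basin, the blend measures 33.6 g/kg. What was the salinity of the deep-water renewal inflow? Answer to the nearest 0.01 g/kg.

Salt balance: 82,500,000×26.3 + 456,300,000×S = 538,800,000×33.6
2,169,750,000 + 456,300,000·S = 18,103,680,000
S = (18,103,680,000 − 2,169,750,000) / 456,300,000 = 34.9199 g/kg

34.92 g/kg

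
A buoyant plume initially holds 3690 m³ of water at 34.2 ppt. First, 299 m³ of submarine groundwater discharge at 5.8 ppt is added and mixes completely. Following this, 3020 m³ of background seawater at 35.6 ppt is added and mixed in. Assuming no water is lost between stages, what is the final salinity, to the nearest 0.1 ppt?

Conserving salt mass:
Initial salt = 3,690×34.2 = 126,198
After stage 1: salt = 126,198 + 299×5.8 = 127,932.2; volume = 3,989 m³; S = 32.071 ppt
After stage 2: salt = 127,932.2 + 3,020×35.6 = 235,444.2; volume = 7,009 m³
S = 235,444.2 / 7,009 = 33.5917 ppt

33.6 ppt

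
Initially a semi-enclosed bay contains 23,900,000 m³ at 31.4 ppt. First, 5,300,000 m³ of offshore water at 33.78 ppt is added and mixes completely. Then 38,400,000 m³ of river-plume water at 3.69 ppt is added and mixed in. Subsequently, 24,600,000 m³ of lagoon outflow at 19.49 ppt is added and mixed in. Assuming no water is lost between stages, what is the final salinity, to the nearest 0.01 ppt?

Salt balance:
Initial salt = 23,900,000×31.4 = 750,460,000
After stage 1: salt = 750,460,000 + 5,300,000×33.78 = 929,494,000; volume = 29,200,000 m³; S = 31.832 ppt
After stage 2: salt = 929,494,000 + 38,400,000×3.69 = 1,071,190,000; volume = 67,600,000 m³; S = 15.846 ppt
After stage 3: salt = 1,071,190,000 + 24,600,000×19.49 = 1,550,644,000; volume = 92,200,000 m³
S = 1,550,644,000 / 92,200,000 = 16.8183 ppt

16.82 ppt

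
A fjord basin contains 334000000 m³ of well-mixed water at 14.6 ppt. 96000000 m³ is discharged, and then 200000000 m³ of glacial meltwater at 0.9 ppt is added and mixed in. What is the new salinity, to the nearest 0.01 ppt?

8.34 ppt

Remaining after removal: 238,000,000 m³ at 14.6 ppt (salt = 3,474,800,000)
After addition: salt = 3,474,800,000 + 200,000,000×0.9 = 3,654,800,000; volume = 438,000,000 m³
S = 3,654,800,000 / 438,000,000 = 8.3443 ppt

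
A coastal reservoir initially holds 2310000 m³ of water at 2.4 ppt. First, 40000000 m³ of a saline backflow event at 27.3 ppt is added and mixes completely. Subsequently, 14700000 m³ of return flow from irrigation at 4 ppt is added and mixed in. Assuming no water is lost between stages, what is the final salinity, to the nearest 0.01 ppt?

Weighted by volume,
Initial salt = 2,310,000×2.4 = 5,544,000
After stage 1: salt = 5,544,000 + 40,000,000×27.3 = 1,097,544,000; volume = 42,310,000 m³; S = 25.941 ppt
After stage 2: salt = 1,097,544,000 + 14,700,000×4 = 1,156,344,000; volume = 57,010,000 m³
S = 1,156,344,000 / 57,010,000 = 20.2832 ppt

20.28 ppt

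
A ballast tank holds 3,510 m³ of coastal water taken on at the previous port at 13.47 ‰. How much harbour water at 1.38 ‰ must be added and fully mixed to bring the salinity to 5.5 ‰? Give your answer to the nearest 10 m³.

6790 m³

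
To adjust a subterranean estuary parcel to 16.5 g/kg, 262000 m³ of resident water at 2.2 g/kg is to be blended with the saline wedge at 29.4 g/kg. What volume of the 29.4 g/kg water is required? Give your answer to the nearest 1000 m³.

Salt balance: 262,000×2.2 + V×29.4 = (262,000+V)×16.5
576,400 + 29.4V = 4,323,000 + 16.5V
3,746,600 = 12.9V
V = 290,434.11 m³

290000 m³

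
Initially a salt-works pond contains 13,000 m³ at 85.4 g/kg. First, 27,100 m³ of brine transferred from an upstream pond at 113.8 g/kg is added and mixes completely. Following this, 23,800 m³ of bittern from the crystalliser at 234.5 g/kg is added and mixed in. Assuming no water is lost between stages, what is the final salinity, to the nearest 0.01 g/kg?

152.98 g/kg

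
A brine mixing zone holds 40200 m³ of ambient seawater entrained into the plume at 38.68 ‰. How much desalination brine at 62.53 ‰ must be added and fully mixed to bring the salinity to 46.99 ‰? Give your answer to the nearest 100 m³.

21500 m³

Salt balance: 40,200×38.68 + V×62.53 = (40,200+V)×46.99
1,554,936 + 62.53V = 1,888,998 + 46.99V
334,062 = 15.54V
V = 21,496.91 m³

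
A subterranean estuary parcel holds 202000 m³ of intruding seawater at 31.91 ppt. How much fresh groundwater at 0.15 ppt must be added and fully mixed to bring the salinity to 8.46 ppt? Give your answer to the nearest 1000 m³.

Salt balance: 202,000×31.91 + V×0.15 = (202,000+V)×8.46
6,445,820 + 0.15V = 1,708,920 + 8.46V
4,736,900 = 8.31V
V = 570,024.07 m³

570000 m³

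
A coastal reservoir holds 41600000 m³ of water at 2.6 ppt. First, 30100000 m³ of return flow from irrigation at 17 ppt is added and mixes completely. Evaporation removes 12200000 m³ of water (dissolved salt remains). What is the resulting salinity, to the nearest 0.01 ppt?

After mixing: salt = 41,600,000×2.6 + 30,100,000×17 = 619,860,000; volume = 71,700,000 m³
After evaporation: salt unchanged = 619,860,000; volume = 71,700,000 − 12,200,000 = 59,500,000 m³
S = 619,860,000 / 59,500,000 = 10.4178 ppt

10.42 ppt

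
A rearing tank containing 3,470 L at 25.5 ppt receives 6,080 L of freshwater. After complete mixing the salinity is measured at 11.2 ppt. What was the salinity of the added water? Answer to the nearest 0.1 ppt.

3.0 ppt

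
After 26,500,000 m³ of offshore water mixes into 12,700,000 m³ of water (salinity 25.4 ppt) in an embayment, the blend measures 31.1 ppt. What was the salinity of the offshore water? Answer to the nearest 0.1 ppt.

Salt balance: 12,700,000×25.4 + 26,500,000×S = 39,200,000×31.1
322,580,000 + 26,500,000·S = 1,219,120,000
S = (1,219,120,000 − 322,580,000) / 26,500,000 = 33.8317 ppt

33.8 ppt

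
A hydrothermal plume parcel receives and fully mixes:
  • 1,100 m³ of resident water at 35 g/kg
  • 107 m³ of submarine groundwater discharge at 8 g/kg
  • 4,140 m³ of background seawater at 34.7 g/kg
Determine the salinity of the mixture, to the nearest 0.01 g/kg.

34.23 g/kg

Weighted by volume,
salt = 1,100×35 + 107×8 + 4,140×34.7 = 38,500 + 856 + 143,658 = 183,014
volume = 1,100 + 107 + 4,140 = 5,347 m³
S = 183,014 / 5,347 = 34.2274 g/kg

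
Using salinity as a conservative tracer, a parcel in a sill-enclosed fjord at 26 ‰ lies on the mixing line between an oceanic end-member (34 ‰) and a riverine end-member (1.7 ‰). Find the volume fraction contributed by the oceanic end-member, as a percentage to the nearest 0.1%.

Let g be the oceanic fraction. Salt balance per unit volume:
g×34 + (1−g)×1.7 = 26
g = (26 − 1.7) / (34 − 1.7) = 24.3/32.3 = 0.7523

75.2%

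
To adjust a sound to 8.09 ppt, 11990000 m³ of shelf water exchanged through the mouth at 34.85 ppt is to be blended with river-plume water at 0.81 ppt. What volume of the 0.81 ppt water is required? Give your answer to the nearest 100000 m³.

44100000 m³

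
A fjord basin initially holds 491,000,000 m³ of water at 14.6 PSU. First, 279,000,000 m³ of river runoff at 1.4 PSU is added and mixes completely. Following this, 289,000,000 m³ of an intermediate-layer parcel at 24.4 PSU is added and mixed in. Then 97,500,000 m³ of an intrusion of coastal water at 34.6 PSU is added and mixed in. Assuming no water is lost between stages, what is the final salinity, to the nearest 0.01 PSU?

15.55 PSU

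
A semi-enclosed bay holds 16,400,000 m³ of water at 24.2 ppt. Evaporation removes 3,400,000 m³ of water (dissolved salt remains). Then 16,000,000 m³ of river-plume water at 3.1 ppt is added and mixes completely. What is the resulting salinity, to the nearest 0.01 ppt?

After evaporation: salt = 16,400,000×24.2 = 396,880,000; volume = 16,400,000 − 3,400,000 = 13,000,000 m³
After mixing: salt = 396,880,000 + 16,000,000×3.1 = 446,480,000; volume = 13,000,000 + 16,000,000 = 29,000,000 m³
S = 446,480,000 / 29,000,000 = 15.3959 ppt

15.40 ppt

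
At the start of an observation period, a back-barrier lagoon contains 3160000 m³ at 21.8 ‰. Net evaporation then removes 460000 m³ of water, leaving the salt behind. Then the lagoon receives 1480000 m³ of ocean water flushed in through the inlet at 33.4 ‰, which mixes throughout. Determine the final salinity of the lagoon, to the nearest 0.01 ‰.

28.31 ‰

After evaporation: salt = 3,160,000×21.8 = 68,888,000; volume = 3,160,000 − 460,000 = 2,700,000 m³
After mixing: salt = 68,888,000 + 1,480,000×33.4 = 118,320,000; volume = 2,700,000 + 1,480,000 = 4,180,000 m³
S = 118,320,000 / 4,180,000 = 28.3062 ‰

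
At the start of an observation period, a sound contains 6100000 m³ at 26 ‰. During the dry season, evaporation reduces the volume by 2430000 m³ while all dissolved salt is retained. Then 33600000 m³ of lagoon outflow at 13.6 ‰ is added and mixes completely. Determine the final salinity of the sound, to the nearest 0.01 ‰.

16.52 ‰

After evaporation: salt = 6,100,000×26 = 158,600,000; volume = 6,100,000 − 2,430,000 = 3,670,000 m³
After mixing: salt = 158,600,000 + 33,600,000×13.6 = 615,560,000; volume = 3,670,000 + 33,600,000 = 37,270,000 m³
S = 615,560,000 / 37,270,000 = 16.5162 ‰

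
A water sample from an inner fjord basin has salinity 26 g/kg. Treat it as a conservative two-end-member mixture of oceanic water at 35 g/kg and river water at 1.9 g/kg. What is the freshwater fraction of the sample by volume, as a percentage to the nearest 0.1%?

Let f be the freshwater fraction. Salt balance per unit volume:
f×1.9 + (1−f)×35 = 26
f = (35 − 26) / (35 − 1.9) = 9/33.1 = 0.2719

27.2%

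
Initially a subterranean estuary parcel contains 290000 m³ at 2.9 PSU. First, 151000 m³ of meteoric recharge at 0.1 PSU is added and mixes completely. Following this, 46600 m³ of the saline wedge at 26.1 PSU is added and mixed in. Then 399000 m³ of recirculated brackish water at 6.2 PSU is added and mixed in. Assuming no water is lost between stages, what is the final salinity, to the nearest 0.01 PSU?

5.13 PSU

Total salt / total volume:
Initial salt = 290,000×2.9 = 841,000
After stage 1: salt = 841,000 + 151,000×0.1 = 856,100; volume = 441,000 m³; S = 1.941 PSU
After stage 2: salt = 856,100 + 46,600×26.1 = 2,072,360; volume = 487,600 m³; S = 4.25 PSU
After stage 3: salt = 2,072,360 + 399,000×6.2 = 4,546,160; volume = 886,600 m³
S = 4,546,160 / 886,600 = 5.1276 PSU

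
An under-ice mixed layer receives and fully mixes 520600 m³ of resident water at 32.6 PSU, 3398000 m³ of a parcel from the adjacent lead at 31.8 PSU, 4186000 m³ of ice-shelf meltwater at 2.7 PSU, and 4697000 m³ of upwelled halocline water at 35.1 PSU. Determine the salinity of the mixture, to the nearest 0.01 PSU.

23.53 PSU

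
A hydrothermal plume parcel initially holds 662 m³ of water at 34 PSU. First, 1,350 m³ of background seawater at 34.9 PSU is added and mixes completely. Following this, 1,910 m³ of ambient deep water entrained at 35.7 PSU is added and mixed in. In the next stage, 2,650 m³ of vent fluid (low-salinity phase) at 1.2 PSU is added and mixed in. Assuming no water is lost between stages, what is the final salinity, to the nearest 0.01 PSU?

Salt balance:
Initial salt = 662×34 = 22,508
After stage 1: salt = 22,508 + 1,350×34.9 = 69,623; volume = 2,012 m³; S = 34.604 PSU
After stage 2: salt = 69,623 + 1,910×35.7 = 137,810; volume = 3,922 m³; S = 35.138 PSU
After stage 3: salt = 137,810 + 2,650×1.2 = 140,990; volume = 6,572 m³
S = 140,990 / 6,572 = 21.4531 PSU

21.45 PSU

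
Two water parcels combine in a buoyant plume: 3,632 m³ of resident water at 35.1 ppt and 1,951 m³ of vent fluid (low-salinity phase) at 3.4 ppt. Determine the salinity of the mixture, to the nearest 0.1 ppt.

Weighted by volume,
salt = 3,632×35.1 + 1,951×3.4 = 127,483.2 + 6,633.4 = 134,116.6
volume = 3,632 + 1,951 = 5,583 m³
S = 134,116.6 / 5,583 = 24.022 ppt

24.0 ppt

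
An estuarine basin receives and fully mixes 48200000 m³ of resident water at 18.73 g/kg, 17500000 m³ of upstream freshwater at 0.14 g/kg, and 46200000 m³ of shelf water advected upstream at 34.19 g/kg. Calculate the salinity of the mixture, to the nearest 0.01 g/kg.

Total salt / total volume:
salt = 48,200,000×18.73 + 17,500,000×0.14 + 46,200,000×34.19 = 902,786,000 + 2,450,000 + 1,579,578,000 = 2,484,814,000
volume = 48,200,000 + 17,500,000 + 46,200,000 = 111,900,000 m³
S = 2,484,814,000 / 111,900,000 = 22.2057 g/kg

22.21 g/kg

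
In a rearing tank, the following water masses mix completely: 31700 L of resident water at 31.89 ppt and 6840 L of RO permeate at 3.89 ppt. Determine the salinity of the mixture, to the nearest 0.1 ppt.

By conservation of dissolved salt,
salt = 31,700×31.89 + 6,840×3.89 = 1,010,913 + 26,607.6 = 1,037,520.6
volume = 31,700 + 6,840 = 38,540 L
S = 1,037,520.6 / 38,540 = 26.921 ppt

26.9 ppt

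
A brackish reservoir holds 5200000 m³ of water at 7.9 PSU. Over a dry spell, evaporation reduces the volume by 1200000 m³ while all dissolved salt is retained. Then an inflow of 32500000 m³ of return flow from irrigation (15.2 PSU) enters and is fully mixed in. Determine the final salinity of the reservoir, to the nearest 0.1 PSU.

After evaporation: salt = 5,200,000×7.9 = 41,080,000; volume = 5,200,000 − 1,200,000 = 4,000,000 m³
After mixing: salt = 41,080,000 + 32,500,000×15.2 = 535,080,000; volume = 4,000,000 + 32,500,000 = 36,500,000 m³
S = 535,080,000 / 36,500,000 = 14.6597 PSU

14.7 PSU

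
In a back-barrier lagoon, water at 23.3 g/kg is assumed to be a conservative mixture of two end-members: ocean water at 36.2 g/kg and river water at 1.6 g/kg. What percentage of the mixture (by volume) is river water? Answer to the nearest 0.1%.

37.3%

Let f be the freshwater fraction. Salt balance per unit volume:
f×1.6 + (1−f)×36.2 = 23.3
f = (36.2 − 23.3) / (36.2 − 1.6) = 12.9/34.6 = 0.3728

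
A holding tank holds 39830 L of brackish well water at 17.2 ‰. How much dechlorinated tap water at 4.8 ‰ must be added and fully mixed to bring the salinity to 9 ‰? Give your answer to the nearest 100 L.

Salt balance: 39,830×17.2 + V×4.8 = (39,830+V)×9
685,076 + 4.8V = 358,470 + 9V
326,606 = 4.2V
V = 77,763.33 L

77800 L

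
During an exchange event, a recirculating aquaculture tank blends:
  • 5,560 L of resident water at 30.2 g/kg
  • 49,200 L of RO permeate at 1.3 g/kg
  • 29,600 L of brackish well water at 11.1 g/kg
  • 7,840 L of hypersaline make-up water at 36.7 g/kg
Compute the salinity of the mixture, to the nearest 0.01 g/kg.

9.20 g/kg

By conservation of dissolved salt,
salt = 5,560×30.2 + 49,200×1.3 + 29,600×11.1 + 7,840×36.7 = 167,912 + 63,960 + 328,560 + 287,728 = 848,160
volume = 5,560 + 49,200 + 29,600 + 7,840 = 92,200 L
S = 848,160 / 92,200 = 9.1991 g/kg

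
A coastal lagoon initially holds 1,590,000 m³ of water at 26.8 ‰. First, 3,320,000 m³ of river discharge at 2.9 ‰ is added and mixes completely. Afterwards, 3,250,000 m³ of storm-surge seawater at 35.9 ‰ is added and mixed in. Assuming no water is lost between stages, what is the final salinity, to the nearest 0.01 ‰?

Mass of salt is conserved:
Initial salt = 1,590,000×26.8 = 42,612,000
After stage 1: salt = 42,612,000 + 3,320,000×2.9 = 52,240,000; volume = 4,910,000 m³; S = 10.64 ‰
After stage 2: salt = 52,240,000 + 3,250,000×35.9 = 168,915,000; volume = 8,160,000 m³
S = 168,915,000 / 8,160,000 = 20.7004 ‰

20.70 ‰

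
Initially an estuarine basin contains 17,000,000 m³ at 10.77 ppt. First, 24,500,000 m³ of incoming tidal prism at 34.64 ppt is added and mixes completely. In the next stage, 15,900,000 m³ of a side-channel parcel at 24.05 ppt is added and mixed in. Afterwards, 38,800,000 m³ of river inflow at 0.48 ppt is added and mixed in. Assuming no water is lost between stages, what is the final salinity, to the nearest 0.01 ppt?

14.89 ppt

Weighted by volume,
Initial salt = 17,000,000×10.77 = 183,090,000
After stage 1: salt = 183,090,000 + 24,500,000×34.64 = 1,031,770,000; volume = 41,500,000 m³; S = 24.862 ppt
After stage 2: salt = 1,031,770,000 + 15,900,000×24.05 = 1,414,165,000; volume = 57,400,000 m³; S = 24.637 ppt
After stage 3: salt = 1,414,165,000 + 38,800,000×0.48 = 1,432,789,000; volume = 96,200,000 m³
S = 1,432,789,000 / 96,200,000 = 14.8939 ppt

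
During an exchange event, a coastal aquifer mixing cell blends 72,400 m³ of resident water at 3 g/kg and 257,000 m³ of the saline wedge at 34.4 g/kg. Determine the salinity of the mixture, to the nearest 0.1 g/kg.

27.5 g/kg

Conserving salt mass:
salt = 72,400×3 + 257,000×34.4 = 217,200 + 8,840,800 = 9,058,000
volume = 72,400 + 257,000 = 329,400 m³
S = 9,058,000 / 329,400 = 27.498 g/kg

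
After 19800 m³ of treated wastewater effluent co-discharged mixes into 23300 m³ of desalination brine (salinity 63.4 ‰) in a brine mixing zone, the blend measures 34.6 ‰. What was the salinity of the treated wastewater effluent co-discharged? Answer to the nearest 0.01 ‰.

Salt balance: 23,300×63.4 + 19,800×S = 43,100×34.6
1,477,220 + 19,800·S = 1,491,260
S = (1,491,260 − 1,477,220) / 19,800 = 0.7091 ‰

0.71 ‰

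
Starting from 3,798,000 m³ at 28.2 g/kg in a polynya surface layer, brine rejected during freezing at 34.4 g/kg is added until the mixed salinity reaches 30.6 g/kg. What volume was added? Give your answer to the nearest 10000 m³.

Salt balance: 3,798,000×28.2 + V×34.4 = (3,798,000+V)×30.6
107,103,600 + 34.4V = 116,218,800 + 30.6V
9,115,200 = 3.8V
V = 2,398,736.84 m³

2400000 m³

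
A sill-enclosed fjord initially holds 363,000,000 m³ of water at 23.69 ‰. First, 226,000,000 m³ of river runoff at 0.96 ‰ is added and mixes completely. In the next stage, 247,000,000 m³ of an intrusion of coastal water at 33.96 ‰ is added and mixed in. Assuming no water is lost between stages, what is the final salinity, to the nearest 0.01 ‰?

20.58 ‰

Total salt / total volume:
Initial salt = 363,000,000×23.69 = 8,599,470,000
After stage 1: salt = 8,599,470,000 + 226,000,000×0.96 = 8,816,430,000; volume = 589,000,000 m³; S = 14.968 ‰
After stage 2: salt = 8,816,430,000 + 247,000,000×33.96 = 17,204,550,000; volume = 836,000,000 m³
S = 17,204,550,000 / 836,000,000 = 20.5796 ‰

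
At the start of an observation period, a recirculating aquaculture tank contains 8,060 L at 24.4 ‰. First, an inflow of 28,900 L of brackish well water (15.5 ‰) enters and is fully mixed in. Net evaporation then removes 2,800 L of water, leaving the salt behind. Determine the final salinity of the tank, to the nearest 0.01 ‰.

After mixing: salt = 8,060×24.4 + 28,900×15.5 = 644,614; volume = 36,960 L
After evaporation: salt unchanged = 644,614; volume = 36,960 − 2,800 = 34,160 L
S = 644,614 / 34,160 = 18.8704 ‰

18.87 ‰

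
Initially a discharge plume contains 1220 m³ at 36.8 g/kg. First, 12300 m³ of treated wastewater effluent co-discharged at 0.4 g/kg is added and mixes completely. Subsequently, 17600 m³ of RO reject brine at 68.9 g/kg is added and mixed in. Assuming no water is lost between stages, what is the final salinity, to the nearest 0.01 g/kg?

40.57 g/kg

Total salt / total volume:
Initial salt = 1,220×36.8 = 44,896
After stage 1: salt = 44,896 + 12,300×0.4 = 49,816; volume = 13,520 m³; S = 3.685 g/kg
After stage 2: salt = 49,816 + 17,600×68.9 = 1,262,456; volume = 31,120 m³
S = 1,262,456 / 31,120 = 40.5674 g/kg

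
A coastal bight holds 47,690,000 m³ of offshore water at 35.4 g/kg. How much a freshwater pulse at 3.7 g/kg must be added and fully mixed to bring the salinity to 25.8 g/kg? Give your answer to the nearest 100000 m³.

20700000 m³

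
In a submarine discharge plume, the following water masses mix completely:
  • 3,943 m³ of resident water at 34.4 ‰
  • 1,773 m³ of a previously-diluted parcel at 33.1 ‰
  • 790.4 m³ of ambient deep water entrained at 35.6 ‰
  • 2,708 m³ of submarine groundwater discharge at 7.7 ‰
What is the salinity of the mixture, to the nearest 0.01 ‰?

26.41 ‰

By conservation of dissolved salt,
salt = 3,943×34.4 + 1,773×33.1 + 790.4×35.6 + 2,708×7.7 = 135,639.2 + 58,686.3 + 28,138.24 + 20,851.6 = 243,315.34
volume = 3,943 + 1,773 + 790.4 + 2,708 = 9,214.4 m³
S = 243,315.34 / 9,214.4 = 26.406 ‰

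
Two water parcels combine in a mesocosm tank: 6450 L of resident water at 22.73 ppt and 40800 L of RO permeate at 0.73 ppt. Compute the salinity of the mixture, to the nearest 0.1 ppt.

3.7 ppt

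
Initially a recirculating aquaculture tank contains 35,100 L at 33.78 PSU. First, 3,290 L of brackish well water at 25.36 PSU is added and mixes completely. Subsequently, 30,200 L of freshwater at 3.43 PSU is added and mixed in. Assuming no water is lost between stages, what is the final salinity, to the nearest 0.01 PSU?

20.01 PSU

Total salt / total volume:
Initial salt = 35,100×33.78 = 1,185,678
After stage 1: salt = 1,185,678 + 3,290×25.36 = 1,269,112.4; volume = 38,390 L; S = 33.058 PSU
After stage 2: salt = 1,269,112.4 + 30,200×3.43 = 1,372,698.4; volume = 68,590 L
S = 1,372,698.4 / 68,590 = 20.0131 PSU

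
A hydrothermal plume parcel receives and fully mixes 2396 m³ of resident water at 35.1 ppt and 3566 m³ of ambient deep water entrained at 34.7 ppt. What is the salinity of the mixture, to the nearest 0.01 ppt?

34.86 ppt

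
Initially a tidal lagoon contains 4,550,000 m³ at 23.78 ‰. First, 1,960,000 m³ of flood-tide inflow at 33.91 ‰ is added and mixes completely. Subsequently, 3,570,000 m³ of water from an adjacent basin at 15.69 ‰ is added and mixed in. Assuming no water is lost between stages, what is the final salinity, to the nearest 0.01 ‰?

By conservation of dissolved salt,
Initial salt = 4,550,000×23.78 = 108,199,000
After stage 1: salt = 108,199,000 + 1,960,000×33.91 = 174,662,600; volume = 6,510,000 m³; S = 26.83 ‰
After stage 2: salt = 174,662,600 + 3,570,000×15.69 = 230,675,900; volume = 10,080,000 m³
S = 230,675,900 / 10,080,000 = 22.8845 ‰

22.88 ‰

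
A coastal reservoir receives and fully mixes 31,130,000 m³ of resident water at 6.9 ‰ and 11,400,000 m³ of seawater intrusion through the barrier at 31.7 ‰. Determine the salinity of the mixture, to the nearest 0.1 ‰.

Total salt / total volume:
salt = 31,130,000×6.9 + 11,400,000×31.7 = 214,797,000 + 361,380,000 = 576,177,000
volume = 31,130,000 + 11,400,000 = 42,530,000 m³
S = 576,177,000 / 42,530,000 = 13.548 ‰

13.5 ‰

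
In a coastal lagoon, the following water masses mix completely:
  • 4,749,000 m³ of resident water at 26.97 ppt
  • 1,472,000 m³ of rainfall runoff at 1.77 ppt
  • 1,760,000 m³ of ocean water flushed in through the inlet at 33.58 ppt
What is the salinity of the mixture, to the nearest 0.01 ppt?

By conservation of dissolved salt,
salt = 4,749,000×26.97 + 1,472,000×1.77 + 1,760,000×33.58 = 128,080,530 + 2,605,440 + 59,100,800 = 189,786,770
volume = 4,749,000 + 1,472,000 + 1,760,000 = 7,981,000 m³
S = 189,786,770 / 7,981,000 = 23.7798 ppt

23.78 ppt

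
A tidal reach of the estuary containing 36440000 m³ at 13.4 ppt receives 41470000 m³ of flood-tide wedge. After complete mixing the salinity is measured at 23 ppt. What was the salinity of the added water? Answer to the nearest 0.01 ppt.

Salt balance: 36,440,000×13.4 + 41,470,000×S = 77,910,000×23
488,296,000 + 41,470,000·S = 1,791,930,000
S = (1,791,930,000 − 488,296,000) / 41,470,000 = 31.4356 ppt

31.44 ppt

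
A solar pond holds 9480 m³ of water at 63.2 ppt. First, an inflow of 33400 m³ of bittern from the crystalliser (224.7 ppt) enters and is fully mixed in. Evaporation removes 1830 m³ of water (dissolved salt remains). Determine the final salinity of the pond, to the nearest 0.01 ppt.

197.42 ppt

After mixing: salt = 9,480×63.2 + 33,400×224.7 = 8,104,116; volume = 42,880 m³
After evaporation: salt unchanged = 8,104,116; volume = 42,880 − 1,830 = 41,050 m³
S = 8,104,116 / 41,050 = 197.4206 ppt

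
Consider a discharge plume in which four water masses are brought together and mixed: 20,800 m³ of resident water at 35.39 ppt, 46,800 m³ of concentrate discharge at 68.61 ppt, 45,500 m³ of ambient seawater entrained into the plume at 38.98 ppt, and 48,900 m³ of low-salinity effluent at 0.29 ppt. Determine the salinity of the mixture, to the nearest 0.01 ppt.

Salt balance:
salt = 20,800×35.39 + 46,800×68.61 + 45,500×38.98 + 48,900×0.29 = 736,112 + 3,210,948 + 1,773,590 + 14,181 = 5,734,831
volume = 20,800 + 46,800 + 45,500 + 48,900 = 162,000 m³
S = 5,734,831 / 162,000 = 35.4002 ppt

35.40 ppt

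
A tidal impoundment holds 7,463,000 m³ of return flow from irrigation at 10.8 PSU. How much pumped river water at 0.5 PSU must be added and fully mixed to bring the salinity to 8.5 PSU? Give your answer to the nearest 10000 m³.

Salt balance: 7,463,000×10.8 + V×0.5 = (7,463,000+V)×8.5
80,600,400 + 0.5V = 63,435,500 + 8.5V
17,164,900 = 8V
V = 2,145,612.5 m³

2150000 m³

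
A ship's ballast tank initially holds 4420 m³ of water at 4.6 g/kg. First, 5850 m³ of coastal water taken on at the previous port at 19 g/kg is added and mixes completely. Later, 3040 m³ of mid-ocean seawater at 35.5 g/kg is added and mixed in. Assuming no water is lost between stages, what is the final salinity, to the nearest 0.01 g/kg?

Weighted by volume,
Initial salt = 4,420×4.6 = 20,332
After stage 1: salt = 20,332 + 5,850×19 = 131,482; volume = 10,270 m³; S = 12.803 g/kg
After stage 2: salt = 131,482 + 3,040×35.5 = 239,402; volume = 13,310 m³
S = 239,402 / 13,310 = 17.9866 g/kg

17.99 g/kg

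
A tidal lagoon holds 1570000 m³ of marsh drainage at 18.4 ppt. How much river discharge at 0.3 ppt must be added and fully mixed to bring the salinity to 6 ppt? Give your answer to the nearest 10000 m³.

3420000 m³

Salt balance: 1,570,000×18.4 + V×0.3 = (1,570,000+V)×6
28,888,000 + 0.3V = 9,420,000 + 6V
19,468,000 = 5.7V
V = 3,415,438.6 m³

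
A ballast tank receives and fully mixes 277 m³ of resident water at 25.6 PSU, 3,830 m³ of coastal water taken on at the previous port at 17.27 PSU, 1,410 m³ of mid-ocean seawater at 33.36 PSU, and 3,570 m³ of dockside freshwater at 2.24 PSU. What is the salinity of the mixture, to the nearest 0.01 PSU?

14.12 PSU

Conserving salt mass:
salt = 277×25.6 + 3,830×17.27 + 1,410×33.36 + 3,570×2.24 = 7,091.2 + 66,144.1 + 47,037.6 + 7,996.8 = 128,269.7
volume = 277 + 3,830 + 1,410 + 3,570 = 9,087 m³
S = 128,269.7 / 9,087 = 14.1157 PSU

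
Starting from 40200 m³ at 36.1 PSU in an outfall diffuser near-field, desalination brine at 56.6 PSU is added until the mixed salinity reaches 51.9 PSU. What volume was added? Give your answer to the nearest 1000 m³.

135000 m³

Salt balance: 40,200×36.1 + V×56.6 = (40,200+V)×51.9
1,451,220 + 56.6V = 2,086,380 + 51.9V
635,160 = 4.7V
V = 135,140.43 m³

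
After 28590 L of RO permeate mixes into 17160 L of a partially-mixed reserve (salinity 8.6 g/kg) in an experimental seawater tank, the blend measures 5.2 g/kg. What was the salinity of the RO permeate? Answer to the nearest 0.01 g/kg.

3.16 g/kg

Salt balance: 17,160×8.6 + 28,590×S = 45,750×5.2
147,576 + 28,590·S = 237,900
S = (237,900 − 147,576) / 28,590 = 3.1593 g/kg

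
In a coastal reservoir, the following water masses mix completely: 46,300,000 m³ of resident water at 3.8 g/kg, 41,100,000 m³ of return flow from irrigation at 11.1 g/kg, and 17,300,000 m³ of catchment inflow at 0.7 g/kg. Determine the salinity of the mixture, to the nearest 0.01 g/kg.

6.15 g/kg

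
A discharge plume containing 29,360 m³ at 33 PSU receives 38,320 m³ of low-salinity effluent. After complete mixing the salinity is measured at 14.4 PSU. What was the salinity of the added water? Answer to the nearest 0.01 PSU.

Salt balance: 29,360×33 + 38,320×S = 67,680×14.4
968,880 + 38,320·S = 974,592
S = (974,592 − 968,880) / 38,320 = 0.1491 PSU

0.15 PSU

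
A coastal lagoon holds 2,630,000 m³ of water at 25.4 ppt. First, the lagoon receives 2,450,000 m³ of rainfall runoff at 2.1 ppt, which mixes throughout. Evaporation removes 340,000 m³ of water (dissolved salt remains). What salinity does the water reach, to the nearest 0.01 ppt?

After mixing: salt = 2,630,000×25.4 + 2,450,000×2.1 = 71,947,000; volume = 5,080,000 m³
After evaporation: salt unchanged = 71,947,000; volume = 5,080,000 − 340,000 = 4,740,000 m³
S = 71,947,000 / 4,740,000 = 15.1787 ppt

15.18 ppt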